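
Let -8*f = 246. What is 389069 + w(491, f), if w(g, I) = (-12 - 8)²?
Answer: 389469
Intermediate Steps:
f = -123/4 (f = -⅛*246 = -123/4 ≈ -30.750)
w(g, I) = 400 (w(g, I) = (-20)² = 400)
389069 + w(491, f) = 389069 + 400 = 389469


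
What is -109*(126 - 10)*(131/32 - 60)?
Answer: 5655029/8 ≈ 7.0688e+5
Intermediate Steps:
-109*(126 - 10)*(131/32 - 60) = -12644*(131*(1/32) - 60) = -12644*(131/32 - 60) = -12644*(-1789)/32 = -109*(-51881/8) = 5655029/8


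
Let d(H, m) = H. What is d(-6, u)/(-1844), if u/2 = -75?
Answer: 3/922 ≈ 0.0032538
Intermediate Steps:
u = -150 (u = 2*(-75) = -150)
d(-6, u)/(-1844) = -6/(-1844) = -6*(-1/1844) = 3/922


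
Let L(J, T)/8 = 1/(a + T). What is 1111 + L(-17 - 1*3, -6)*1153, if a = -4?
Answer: 943/5 ≈ 188.60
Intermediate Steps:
L(J, T) = 8/(-4 + T)
1111 + L(-17 - 1*3, -6)*1153 = 1111 + (8/(-4 - 6))*1153 = 1111 + (8/(-10))*1153 = 1111 + (8*(-⅒))*1153 = 1111 - ⅘*1153 = 1111 - 4612/5 = 943/5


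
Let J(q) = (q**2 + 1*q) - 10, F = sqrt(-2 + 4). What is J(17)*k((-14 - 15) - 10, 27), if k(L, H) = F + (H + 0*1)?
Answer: 7992 + 296*sqrt(2) ≈ 8410.6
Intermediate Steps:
F = sqrt(2) ≈ 1.4142
k(L, H) = H + sqrt(2) (k(L, H) = sqrt(2) + (H + 0*1) = sqrt(2) + (H + 0) = sqrt(2) + H = H + sqrt(2))
J(q) = -10 + q + q**2 (J(q) = (q**2 + q) - 10 = (q + q**2) - 10 = -10 + q + q**2)
J(17)*k((-14 - 15) - 10, 27) = (-10 + 17 + 17**2)*(27 + sqrt(2)) = (-10 + 17 + 289)*(27 + sqrt(2)) = 296*(27 + sqrt(2)) = 7992 + 296*sqrt(2)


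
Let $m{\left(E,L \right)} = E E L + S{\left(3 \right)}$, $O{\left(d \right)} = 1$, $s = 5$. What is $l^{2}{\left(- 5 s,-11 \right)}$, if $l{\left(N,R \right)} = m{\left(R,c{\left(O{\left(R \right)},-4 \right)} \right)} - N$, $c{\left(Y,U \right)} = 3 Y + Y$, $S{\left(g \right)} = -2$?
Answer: $257049$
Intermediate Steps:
$c{\left(Y,U \right)} = 4 Y$
$m{\left(E,L \right)} = -2 + L E^{2}$ ($m{\left(E,L \right)} = E E L - 2 = E^{2} L - 2 = L E^{2} - 2 = -2 + L E^{2}$)
$l{\left(N,R \right)} = -2 - N + 4 R^{2}$ ($l{\left(N,R \right)} = \left(-2 + 4 \cdot 1 R^{2}\right) - N = \left(-2 + 4 R^{2}\right) - N = -2 - N + 4 R^{2}$)
$l^{2}{\left(- 5 s,-11 \right)} = \left(-2 - \left(-5\right) 5 + 4 \left(-11\right)^{2}\right)^{2} = \left(-2 - -25 + 4 \cdot 121\right)^{2} = \left(-2 + 25 + 484\right)^{2} = 507^{2} = 257049$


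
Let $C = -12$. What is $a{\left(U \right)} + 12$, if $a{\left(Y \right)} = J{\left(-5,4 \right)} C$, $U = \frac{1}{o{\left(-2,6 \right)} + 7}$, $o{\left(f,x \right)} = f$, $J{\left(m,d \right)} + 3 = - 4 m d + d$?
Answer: $-960$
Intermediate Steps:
$J{\left(m,d \right)} = -3 + d - 4 d m$ ($J{\left(m,d \right)} = -3 + \left(- 4 m d + d\right) = -3 - \left(- d + 4 d m\right) = -3 + d - 4 d m$)
$U = \frac{1}{5}$ ($U = \frac{1}{-2 + 7} = \frac{1}{5} \approx 0.2$)
$a{\left(Y \right)} = -972$ ($a{\left(Y \right)} = \left(-3 + 4 - 16 \left(-5\right)\right) \left(-12\right) = \left(-3 + 4 + 80\right) \left(-12\right) = 81 \left(-12\right) = -972$)
$a{\left(U \right)} + 12 = -972 + 12 = -960$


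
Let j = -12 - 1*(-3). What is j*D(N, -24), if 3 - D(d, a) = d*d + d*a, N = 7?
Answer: -1098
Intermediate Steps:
D(d, a) = 3 - d**2 - a*d (D(d, a) = 3 - (d*d + d*a) = 3 - (d**2 + a*d) = 3 + (-d**2 - a*d) = 3 - d**2 - a*d)
j = -9 (j = -12 + 3 = -9)
j*D(N, -24) = -9*(3 - 1*7**2 - 1*(-24)*7) = -9*(3 - 1*49 + 168) = -9*(3 - 49 + 168) = -9*122 = -1098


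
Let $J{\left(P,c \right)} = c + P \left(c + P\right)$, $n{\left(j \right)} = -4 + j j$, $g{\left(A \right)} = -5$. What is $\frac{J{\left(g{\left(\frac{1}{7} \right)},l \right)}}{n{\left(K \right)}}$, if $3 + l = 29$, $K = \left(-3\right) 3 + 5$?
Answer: $- \frac{79}{12} \approx -6.5833$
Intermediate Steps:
$K = -4$ ($K = -9 + 5 = -4$)
$l = 26$ ($l = -3 + 29 = 26$)
$n{\left(j \right)} = -4 + j^{2}$
$J{\left(P,c \right)} = c + P \left(P + c\right)$
$\frac{J{\left(g{\left(\frac{1}{7} \right)},l \right)}}{n{\left(K \right)}} = \frac{26 + \left(-5\right)^{2} - 130}{-4 + \left(-4\right)^{2}} = \frac{26 + 25 - 130}{-4 + 16} = - \frac{79}{12}$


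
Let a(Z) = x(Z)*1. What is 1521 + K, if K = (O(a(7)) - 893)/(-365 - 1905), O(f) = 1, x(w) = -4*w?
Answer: 1726781/1135 ≈ 1521.4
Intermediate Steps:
a(Z) = -4*Z (a(Z) = -4*Z*1 = -4*Z)
K = 446/1135 (K = (1 - 893)/(-365 - 1905) = -892/(-2270) = -892*(-1/2270) = 446/1135 ≈ 0.39295)
1521 + K = 1521 + 446/1135 = 1726781/1135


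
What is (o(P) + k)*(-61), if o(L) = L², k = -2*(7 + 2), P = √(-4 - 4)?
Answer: 1586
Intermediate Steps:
P = 2*I*√2 (P = √(-8) = 2*I*√2 ≈ 2.8284*I)
k = -18 (k = -2*9 = -18)
(o(P) + k)*(-61) = ((2*I*√2)² - 18)*(-61) = (-8 - 18)*(-61) = -26*(-61) = 1586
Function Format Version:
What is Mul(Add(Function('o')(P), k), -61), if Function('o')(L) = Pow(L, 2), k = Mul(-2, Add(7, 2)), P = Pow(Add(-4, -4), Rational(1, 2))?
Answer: 1586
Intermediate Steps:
P = Mul(2, I, Pow(2, Rational(1, 2))) (P = Pow(-8, Rational(1, 2)) = Mul(2, I, Pow(2, Rational(1, 2))) ≈ Mul(2.8284, I))
k = -18 (k = Mul(-2, 9) = -18)
Mul(Add(Function('o')(P), k), -61) = Mul(Add(Pow(Mul(2, I, Pow(2, Rational(1, 2))), 2), -18), -61) = Mul(Add(-8, -18), -61) = Mul(-26, -61) = 1586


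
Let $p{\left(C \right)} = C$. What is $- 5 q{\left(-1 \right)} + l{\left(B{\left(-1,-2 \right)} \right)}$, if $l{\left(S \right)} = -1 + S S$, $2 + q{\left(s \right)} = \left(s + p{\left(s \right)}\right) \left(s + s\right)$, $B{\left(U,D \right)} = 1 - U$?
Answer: $-7$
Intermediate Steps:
$q{\left(s \right)} = -2 + 4 s^{2}$ ($q{\left(s \right)} = -2 + \left(s + s\right) \left(s + s\right) = -2 + 2 s 2 s = -2 + 4 s^{2}$)
$l{\left(S \right)} = -1 + S^{2}$
$- 5 q{\left(-1 \right)} + l{\left(B{\left(-1,-2 \right)} \right)} = - 5 \left(-2 + 4 \left(-1\right)^{2}\right) - \left(1 - \left(1 - -1\right)^{2}\right) = - 5 \left(-2 + 4 \cdot 1\right) - \left(1 - \left(1 + 1\right)^{2}\right) = - 5 \left(-2 + 4\right) - \left(1 - 2^{2}\right) = \left(-5\right) 2 + \left(-1 + 4\right) = -10 + 3 = -7$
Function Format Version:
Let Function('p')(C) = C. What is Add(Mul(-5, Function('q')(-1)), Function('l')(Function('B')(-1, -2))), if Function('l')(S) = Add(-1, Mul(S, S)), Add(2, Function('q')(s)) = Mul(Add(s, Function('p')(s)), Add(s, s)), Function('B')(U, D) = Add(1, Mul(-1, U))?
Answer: -7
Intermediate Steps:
Function('q')(s) = Add(-2, Mul(4, Pow(s, 2))) (Function('q')(s) = Add(-2, Mul(Add(s, s), Add(s, s))) = Add(-2, Mul(Mul(2, s), Mul(2, s))) = Add(-2, Mul(4, Pow(s, 2))))
Function('l')(S) = Add(-1, Pow(S, 2))
Add(Mul(-5, Function('q')(-1)), Function('l')(Function('B')(-1, -2))) = Add(Mul(-5, Add(-2, Mul(4, Pow(-1, 2)))), Add(-1, Pow(Add(1, Mul(-1, -1)), 2))) = Add(Mul(-5, Add(-2, Mul(4, 1))), Add(-1, Pow(Add(1, 1), 2))) = Add(Mul(-5, Add(-2, 4)), Add(-1, Pow(2, 2))) = Add(Mul(-5, 2), Add(-1, 4)) = Add(-10, 3) = -7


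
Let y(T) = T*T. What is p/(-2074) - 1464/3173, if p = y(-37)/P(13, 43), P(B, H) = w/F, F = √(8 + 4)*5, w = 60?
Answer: -1464/3173 - 1369*√3/12444 ≈ -0.65194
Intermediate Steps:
F = 10*√3 (F = √12*5 = (2*√3)*5 = 10*√3 ≈ 17.320)
P(B, H) = 2*√3 (P(B, H) = 60/((10*√3)) = 60*(√3/30) = 2*√3)
y(T) = T²
p = 1369*√3/6 (p = (-37)²/((2*√3)) = 1369*(√3/6) = 1369*√3/6 ≈ 395.20)
p/(-2074) - 1464/3173 = (1369*√3/6)/(-2074) - 1464/3173 = (1369*√3/6)*(-1/2074) - 1464*1/3173 = -1369*√3/12444 - 1464/3173 = -1464/3173 - 1369*√3/12444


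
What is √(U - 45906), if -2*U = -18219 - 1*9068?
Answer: 5*I*√5162/2 ≈ 179.62*I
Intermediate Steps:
U = 27287/2 (U = -(-18219 - 1*9068)/2 = -(-18219 - 9068)/2 = -½*(-27287) = 27287/2 ≈ 13644.)
√(U - 45906) = √(27287/2 - 45906) = √(-64525/2) = 5*I*√5162/2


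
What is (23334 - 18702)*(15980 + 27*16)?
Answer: 76020384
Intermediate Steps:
(23334 - 18702)*(15980 + 27*16) = 4632*(15980 + 432) = 4632*16412 = 76020384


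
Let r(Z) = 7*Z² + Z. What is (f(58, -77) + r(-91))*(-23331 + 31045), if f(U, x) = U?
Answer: 446902876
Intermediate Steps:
r(Z) = Z + 7*Z²
(f(58, -77) + r(-91))*(-23331 + 31045) = (58 - 91*(1 + 7*(-91)))*(-23331 + 31045) = (58 - 91*(1 - 637))*7714 = (58 - 91*(-636))*7714 = (58 + 57876)*7714 = 57934*7714 = 446902876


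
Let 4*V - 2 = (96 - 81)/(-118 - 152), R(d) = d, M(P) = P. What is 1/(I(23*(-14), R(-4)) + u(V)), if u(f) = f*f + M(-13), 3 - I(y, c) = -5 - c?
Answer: -5184/45431 ≈ -0.11411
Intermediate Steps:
I(y, c) = 8 + c (I(y, c) = 3 - (-5 - c) = 3 + (5 + c) = 8 + c)
V = 35/72 (V = ½ + ((96 - 81)/(-118 - 152))/4 = ½ + (15/(-270))/4 = ½ + (15*(-1/270))/4 = ½ + (¼)*(-1/18) = ½ - 1/72 = 35/72 ≈ 0.48611)
u(f) = -13 + f² (u(f) = f*f - 13 = f² - 13 = -13 + f²)
1/(I(23*(-14), R(-4)) + u(V)) = 1/((8 - 4) + (-13 + (35/72)²)) = 1/(4 + (-13 + 1225/5184)) = 1/(4 - 66167/5184) = 1/(-45431/5184) = -5184/45431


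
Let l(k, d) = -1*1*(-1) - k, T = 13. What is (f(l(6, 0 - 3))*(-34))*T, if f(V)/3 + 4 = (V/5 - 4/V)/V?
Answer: 131274/25 ≈ 5251.0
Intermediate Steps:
l(k, d) = 1 - k (l(k, d) = -1*(-1) - k = 1 - k)
f(V) = -12 + 3*(-4/V + V/5)/V (f(V) = -12 + 3*((V/5 - 4/V)/V) = -12 + 3*((-4/V + V/5)/V) = -12 + 3*(-4/V + V/5)/V)
(f(l(6, 0 - 3))*(-34))*T = ((-57/5 - 12/(1 - 1*6)²)*(-34))*13 = ((-57/5 - 12/(1 - 6)²)*(-34))*13 = ((-57/5 - 12/(-5)²)*(-34))*13 = ((-57/5 - 12*1/25)*(-34))*13 = ((-57/5 - 12/25)*(-34))*13 = -297/25*(-34)*13 = (10098/25)*13 = 131274/25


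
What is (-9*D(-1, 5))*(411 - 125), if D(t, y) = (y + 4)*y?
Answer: -115830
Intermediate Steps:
D(t, y) = y*(4 + y) (D(t, y) = (4 + y)*y = y*(4 + y))
(-9*D(-1, 5))*(411 - 125) = (-45*(4 + 5))*(411 - 125) = -45*9*286 = -9*45*286 = -405*286 = -115830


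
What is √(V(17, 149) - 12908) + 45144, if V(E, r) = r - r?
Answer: 45144 + 2*I*√3227 ≈ 45144.0 + 113.61*I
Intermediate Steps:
V(E, r) = 0
√(V(17, 149) - 12908) + 45144 = √(0 - 12908) + 45144 = √(-12908) + 45144 = 2*I*√3227 + 45144 = 45144 + 2*I*√3227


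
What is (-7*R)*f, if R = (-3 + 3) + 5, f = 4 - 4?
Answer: 0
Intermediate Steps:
f = 0
R = 5 (R = 0 + 5 = 5)
(-7*R)*f = -7*5*0 = -35*0 = 0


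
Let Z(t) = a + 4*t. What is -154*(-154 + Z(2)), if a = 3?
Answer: 22022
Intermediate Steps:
Z(t) = 3 + 4*t
-154*(-154 + Z(2)) = -154*(-154 + (3 + 4*2)) = -154*(-154 + (3 + 8)) = -154*(-154 + 11) = -154*(-143) = 22022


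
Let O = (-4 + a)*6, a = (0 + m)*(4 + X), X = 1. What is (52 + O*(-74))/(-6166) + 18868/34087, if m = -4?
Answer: -1396986/1180789 ≈ -1.1831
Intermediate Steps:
a = -20 (a = (0 - 4)*(4 + 1) = -4*5 = -20)
O = -144 (O = (-4 - 20)*6 = -24*6 = -144)
(52 + O*(-74))/(-6166) + 18868/34087 = (52 - 144*(-74))/(-6166) + 18868/34087 = (52 + 10656)*(-1/6166) + 18868*(1/34087) = 10708*(-1/6166) + 212/383 = -5354/3083 + 212/383 = -1396986/1180789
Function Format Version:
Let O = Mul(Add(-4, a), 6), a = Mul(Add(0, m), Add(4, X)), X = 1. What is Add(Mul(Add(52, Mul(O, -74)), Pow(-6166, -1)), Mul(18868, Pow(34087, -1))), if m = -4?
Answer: Rational(-1396986, 1180789) ≈ -1.1831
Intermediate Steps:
a = -20 (a = Mul(Add(0, -4), Add(4, 1)) = Mul(-4, 5) = -20)
O = -144 (O = Mul(Add(-4, -20), 6) = Mul(-24, 6) = -144)
Add(Mul(Add(52, Mul(O, -74)), Pow(-6166, -1)), Mul(18868, Pow(34087, -1))) = Add(Mul(Add(52, Mul(-144, -74)), Pow(-6166, -1)), Mul(18868, Pow(34087, -1))) = Add(Mul(Add(52, 10656), Rational(-1, 6166)), Mul(18868, Rational(1, 34087))) = Add(Mul(10708, Rational(-1, 6166)), Rational(212, 383)) = Add(Rational(-5354, 3083), Rational(212, 383)) = Rational(-1396986, 1180789)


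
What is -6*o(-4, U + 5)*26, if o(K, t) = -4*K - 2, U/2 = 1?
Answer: -2184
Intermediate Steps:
U = 2 (U = 2*1 = 2)
o(K, t) = -2 - 4*K
-6*o(-4, U + 5)*26 = -6*(-2 - 4*(-4))*26 = -6*(-2 + 16)*26 = -6*14*26 = -84*26 = -2184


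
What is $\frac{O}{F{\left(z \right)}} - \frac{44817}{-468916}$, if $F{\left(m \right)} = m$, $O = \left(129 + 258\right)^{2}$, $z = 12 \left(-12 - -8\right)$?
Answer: $- \frac{5852244099}{1875664} \approx -3120.1$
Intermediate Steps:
$z = -48$ ($z = 12 \left(-12 + 8\right) = 12 \left(-4\right) = -48$)
$O = 149769$ ($O = 387^{2} = 149769$)
$\frac{O}{F{\left(z \right)}} - \frac{44817}{-468916} = \frac{149769}{-48} - \frac{44817}{-468916} = 149769 \left(- \frac{1}{48}\right) - - \frac{44817}{468916} = - \frac{49923}{16} + \frac{44817}{468916} = - \frac{5852244099}{1875664}$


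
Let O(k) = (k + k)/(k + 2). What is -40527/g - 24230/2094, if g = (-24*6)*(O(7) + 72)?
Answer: -85890311/11089824 ≈ -7.7450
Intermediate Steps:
O(k) = 2*k/(2 + k) (O(k) = (2*k)/(2 + k) = 2*k/(2 + k))
g = -10592 (g = (-24*6)*(2*7/(2 + 7) + 72) = -144*(2*7/9 + 72) = -144*(2*7*(⅑) + 72) = -144*(14/9 + 72) = -144*662/9 = -10592)
-40527/g - 24230/2094 = -40527/(-10592) - 24230/2094 = -40527*(-1/10592) - 24230*1/2094 = 40527/10592 - 12115/1047 = -85890311/11089824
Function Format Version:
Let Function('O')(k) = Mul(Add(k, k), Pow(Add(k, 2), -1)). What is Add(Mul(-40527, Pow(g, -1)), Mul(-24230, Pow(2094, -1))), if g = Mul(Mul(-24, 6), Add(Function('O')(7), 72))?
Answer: Rational(-85890311, 11089824) ≈ -7.7450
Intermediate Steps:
Function('O')(k) = Mul(2, k, Pow(Add(2, k), -1)) (Function('O')(k) = Mul(Mul(2, k), Pow(Add(2, k), -1)) = Mul(2, k, Pow(Add(2, k), -1)))
g = -10592 (g = Mul(Mul(-24, 6), Add(Mul(2, 7, Pow(Add(2, 7), -1)), 72)) = Mul(-144, Add(Mul(2, 7, Pow(9, -1)), 72)) = Mul(-144, Add(Mul(2, 7, Rational(1, 9)), 72)) = Mul(-144, Add(Rational(14, 9), 72)) = Mul(-144, Rational(662, 9)) = -10592)
Add(Mul(-40527, Pow(g, -1)), Mul(-24230, Pow(2094, -1))) = Add(Mul(-40527, Pow(-10592, -1)), Mul(-24230, Pow(2094, -1))) = Add(Mul(-40527, Rational(-1, 10592)), Mul(-24230, Rational(1, 2094))) = Add(Rational(40527, 10592), Rational(-12115, 1047)) = Rational(-85890311, 11089824)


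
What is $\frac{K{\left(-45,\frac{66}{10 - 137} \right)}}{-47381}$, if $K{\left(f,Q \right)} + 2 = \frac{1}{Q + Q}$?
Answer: $\frac{391}{6254292} \approx 6.2517 \cdot 10^{-5}$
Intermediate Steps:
$K{\left(f,Q \right)} = -2 + \frac{1}{2 Q}$ ($K{\left(f,Q \right)} = -2 + \frac{1}{Q + Q} = -2 + \frac{1}{2 Q}$)
$\frac{K{\left(-45,\frac{66}{10 - 137} \right)}}{-47381} = \frac{-2 + \frac{1}{2 \frac{66}{10 - 137}}}{-47381} = \left(-2 + \frac{1}{2 \frac{66}{-127}}\right) \left(- \frac{1}{47381}\right) = \left(-2 + \frac{1}{2 \cdot 66 \left(- \frac{1}{127}\right)}\right) \left(- \frac{1}{47381}\right) = \left(-2 + \frac{1}{2 \left(- \frac{66}{127}\right)}\right) \left(- \frac{1}{47381}\right) = \left(-2 + \frac{1}{2} \left(- \frac{127}{66}\right)\right) \left(- \frac{1}{47381}\right) = \left(-2 - \frac{127}{132}\right) \left(- \frac{1}{47381}\right) = \left(- \frac{391}{132}\right) \left(- \frac{1}{47381}\right) = \frac{391}{6254292}$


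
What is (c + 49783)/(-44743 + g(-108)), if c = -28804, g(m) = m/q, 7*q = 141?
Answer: -986013/2103173 ≈ -0.46882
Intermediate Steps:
q = 141/7 (q = (⅐)*141 = 141/7 ≈ 20.143)
g(m) = 7*m/141 (g(m) = m/(141/7) = m*(7/141) = 7*m/141)
(c + 49783)/(-44743 + g(-108)) = (-28804 + 49783)/(-44743 + (7/141)*(-108)) = 20979/(-44743 - 252/47) = 20979/(-2103173/47) = 20979*(-47/2103173) = -986013/2103173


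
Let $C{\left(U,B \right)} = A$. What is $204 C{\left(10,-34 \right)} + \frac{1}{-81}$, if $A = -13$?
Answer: $- \frac{214813}{81} \approx -2652.0$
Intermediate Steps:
$C{\left(U,B \right)} = -13$
$204 C{\left(10,-34 \right)} + \frac{1}{-81} = 204 \left(-13\right) + \frac{1}{-81} = -2652 - \frac{1}{81} = - \frac{214813}{81}$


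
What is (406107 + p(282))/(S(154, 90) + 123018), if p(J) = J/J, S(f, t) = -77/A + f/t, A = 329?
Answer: 429459210/130093097 ≈ 3.3012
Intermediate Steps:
S(f, t) = -11/47 + f/t (S(f, t) = -77/329 + f/t = -77*1/329 + f/t = -11/47 + f/t)
p(J) = 1
(406107 + p(282))/(S(154, 90) + 123018) = (406107 + 1)/((-11/47 + 154/90) + 123018) = 406108/((-11/47 + 154*(1/90)) + 123018) = 406108/((-11/47 + 77/45) + 123018) = 406108/(3124/2115 + 123018) = 406108/(260186194/2115) = 406108*(2115/260186194) = 429459210/130093097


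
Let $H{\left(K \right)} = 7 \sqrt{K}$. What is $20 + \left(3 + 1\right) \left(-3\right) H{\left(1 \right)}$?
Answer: $-64$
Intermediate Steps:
$20 + \left(3 + 1\right) \left(-3\right) H{\left(1 \right)} = 20 + \left(3 + 1\right) \left(-3\right) 7 \sqrt{1} = 20 + 4 \left(-3\right) 7 \cdot 1 = 20 - 84 = -64$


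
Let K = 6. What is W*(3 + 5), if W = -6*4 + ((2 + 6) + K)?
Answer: -80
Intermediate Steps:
W = -10 (W = -6*4 + ((2 + 6) + 6) = -24 + (8 + 6) = -24 + 14 = -10)
W*(3 + 5) = -10*(3 + 5) = -10*8 = -80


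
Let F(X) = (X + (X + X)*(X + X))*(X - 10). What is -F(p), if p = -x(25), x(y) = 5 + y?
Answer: 142800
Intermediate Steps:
p = -30 (p = -(5 + 25) = -1*30 = -30)
F(X) = (-10 + X)*(X + 4*X²) (F(X) = (X + (2*X)*(2*X))*(-10 + X) = (X + 4*X²)*(-10 + X) = (-10 + X)*(X + 4*X²))
-F(p) = -(-30)*(-10 - 39*(-30) + 4*(-30)²) = -(-30)*(-10 + 1170 + 4*900) = -(-30)*(-10 + 1170 + 3600) = -(-30)*4760 = -1*(-142800) = 142800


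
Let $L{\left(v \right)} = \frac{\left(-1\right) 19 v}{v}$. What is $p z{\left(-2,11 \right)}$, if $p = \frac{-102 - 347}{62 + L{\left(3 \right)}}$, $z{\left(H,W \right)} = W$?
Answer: $- \frac{4939}{43} \approx -114.86$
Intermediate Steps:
$L{\left(v \right)} = -19$ ($L{\left(v \right)} = \frac{\left(-19\right) v}{v} = -19$)
$p = - \frac{449}{43}$ ($p = \frac{-102 - 347}{62 - 19} = - \frac{449}{43} \approx -10.442$)
$p z{\left(-2,11 \right)} = \left(- \frac{449}{43}\right) 11 = - \frac{4939}{43}$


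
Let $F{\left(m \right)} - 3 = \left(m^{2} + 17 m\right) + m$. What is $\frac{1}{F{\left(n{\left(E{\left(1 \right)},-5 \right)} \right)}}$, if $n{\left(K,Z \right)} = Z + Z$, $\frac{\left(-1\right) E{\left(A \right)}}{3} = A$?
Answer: $- \frac{1}{77} \approx -0.012987$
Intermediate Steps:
$E{\left(A \right)} = - 3 A$
$n{\left(K,Z \right)} = 2 Z$
$F{\left(m \right)} = 3 + m^{2} + 18 m$ ($F{\left(m \right)} = 3 + \left(\left(m^{2} + 17 m\right) + m\right) = 3 + \left(m^{2} + 18 m\right) = 3 + m^{2} + 18 m$)
$\frac{1}{F{\left(n{\left(E{\left(1 \right)},-5 \right)} \right)}} = \frac{1}{3 + \left(2 \left(-5\right)\right)^{2} + 18 \cdot 2 \left(-5\right)} = \frac{1}{3 + \left(-10\right)^{2} + 18 \left(-10\right)} = \frac{1}{3 + 100 - 180} = \frac{1}{-77} = - \frac{1}{77}$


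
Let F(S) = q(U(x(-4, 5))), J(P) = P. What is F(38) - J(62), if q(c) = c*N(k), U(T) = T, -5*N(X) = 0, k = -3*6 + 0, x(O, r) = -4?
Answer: -62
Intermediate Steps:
k = -18 (k = -18 + 0 = -18)
N(X) = 0 (N(X) = -1/5*0 = 0)
q(c) = 0 (q(c) = c*0 = 0)
F(S) = 0
F(38) - J(62) = 0 - 1*62 = 0 - 62 = -62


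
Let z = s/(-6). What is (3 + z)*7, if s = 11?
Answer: 49/6 ≈ 8.1667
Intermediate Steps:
z = -11/6 (z = 11/(-6) = 11*(-1/6) = -11/6 ≈ -1.8333)
(3 + z)*7 = (3 - 11/6)*7 = (7/6)*7 = 49/6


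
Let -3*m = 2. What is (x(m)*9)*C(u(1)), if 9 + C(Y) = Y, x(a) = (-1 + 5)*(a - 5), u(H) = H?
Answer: 1632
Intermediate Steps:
m = -2/3 (m = -1/3*2 = -2/3 ≈ -0.66667)
x(a) = -20 + 4*a (x(a) = 4*(-5 + a) = -20 + 4*a)
C(Y) = -9 + Y
(x(m)*9)*C(u(1)) = ((-20 + 4*(-2/3))*9)*(-9 + 1) = ((-20 - 8/3)*9)*(-8) = -68/3*9*(-8) = -204*(-8) = 1632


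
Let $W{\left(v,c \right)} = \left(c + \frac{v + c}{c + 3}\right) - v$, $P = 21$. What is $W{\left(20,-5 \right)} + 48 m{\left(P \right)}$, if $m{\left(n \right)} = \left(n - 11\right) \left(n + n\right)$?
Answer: $\frac{40255}{2} \approx 20128.0$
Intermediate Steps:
$m{\left(n \right)} = 2 n \left(-11 + n\right)$ ($m{\left(n \right)} = \left(-11 + n\right) 2 n = 2 n \left(-11 + n\right)$)
$W{\left(v,c \right)} = c - v + \frac{c + v}{3 + c}$ ($W{\left(v,c \right)} = \left(c + \frac{c + v}{3 + c}\right) - v = c - v + \frac{c + v}{3 + c}$)
$W{\left(20,-5 \right)} + 48 m{\left(P \right)} = \frac{\left(-5\right)^{2} - 40 + 4 \left(-5\right) - \left(-5\right) 20}{3 - 5} + 48 \cdot 2 \cdot 21 \left(-11 + 21\right) = \frac{25 - 40 - 20 + 100}{-2} + 48 \cdot 2 \cdot 21 \cdot 10 = \left(- \frac{1}{2}\right) 65 + 48 \cdot 420 = - \frac{65}{2} + 20160 = \frac{40255}{2}$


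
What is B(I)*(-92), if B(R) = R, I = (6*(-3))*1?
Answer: 1656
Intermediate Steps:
I = -18 (I = -18*1 = -18)
B(I)*(-92) = -18*(-92) = 1656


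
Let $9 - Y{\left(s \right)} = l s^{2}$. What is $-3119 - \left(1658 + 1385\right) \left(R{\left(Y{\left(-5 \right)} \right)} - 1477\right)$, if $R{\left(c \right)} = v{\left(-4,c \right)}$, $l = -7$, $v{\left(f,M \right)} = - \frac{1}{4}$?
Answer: $\frac{17968611}{4} \approx 4.4922 \cdot 10^{6}$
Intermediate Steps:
$v{\left(f,M \right)} = - \frac{1}{4}$ ($v{\left(f,M \right)} = \left(-1\right) \frac{1}{4} = - \frac{1}{4}$)
$Y{\left(s \right)} = 9 + 7 s^{2}$ ($Y{\left(s \right)} = 9 - - 7 s^{2} = 9 + 7 s^{2}$)
$R{\left(c \right)} = - \frac{1}{4}$
$-3119 - \left(1658 + 1385\right) \left(R{\left(Y{\left(-5 \right)} \right)} - 1477\right) = -3119 - \left(1658 + 1385\right) \left(- \frac{1}{4} - 1477\right) = -3119 - 3043 \left(- \frac{5909}{4}\right) = -3119 - - \frac{17981087}{4} = -3119 + \frac{17981087}{4} = \frac{17968611}{4}$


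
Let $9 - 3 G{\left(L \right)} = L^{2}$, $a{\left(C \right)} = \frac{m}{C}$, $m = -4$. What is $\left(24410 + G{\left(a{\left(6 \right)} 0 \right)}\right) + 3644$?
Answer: $28057$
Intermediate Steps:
$a{\left(C \right)} = - \frac{4}{C}$
$G{\left(L \right)} = 3 - \frac{L^{2}}{3}$
$\left(24410 + G{\left(a{\left(6 \right)} 0 \right)}\right) + 3644 = \left(24410 + \left(3 - \frac{\left(- \frac{4}{6} \cdot 0\right)^{2}}{3}\right)\right) + 3644 = \left(24410 + \left(3 - \frac{\left(\left(-4\right) \frac{1}{6} \cdot 0\right)^{2}}{3}\right)\right) + 3644 = \left(24410 + \left(3 - \frac{\left(\left(- \frac{2}{3}\right) 0\right)^{2}}{3}\right)\right) + 3644 = \left(24410 + \left(3 - \frac{0^{2}}{3}\right)\right) + 3644 = \left(24410 + \left(3 - 0\right)\right) + 3644 = \left(24410 + \left(3 + 0\right)\right) + 3644 = \left(24410 + 3\right) + 3644 = 24413 + 3644 = 28057$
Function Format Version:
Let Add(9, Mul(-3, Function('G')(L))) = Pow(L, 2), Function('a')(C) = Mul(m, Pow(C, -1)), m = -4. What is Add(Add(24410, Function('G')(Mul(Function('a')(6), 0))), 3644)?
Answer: 28057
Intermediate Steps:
Function('a')(C) = Mul(-4, Pow(C, -1))
Function('G')(L) = Add(3, Mul(Rational(-1, 3), Pow(L, 2)))
Add(Add(24410, Function('G')(Mul(Function('a')(6), 0))), 3644) = Add(Add(24410, Add(3, Mul(Rational(-1, 3), Pow(Mul(Mul(-4, Pow(6, -1)), 0), 2)))), 3644) = Add(Add(24410, Add(3, Mul(Rational(-1, 3), Pow(Mul(Mul(-4, Rational(1, 6)), 0), 2)))), 3644) = Add(Add(24410, Add(3, Mul(Rational(-1, 3), Pow(Mul(Rational(-2, 3), 0), 2)))), 3644) = Add(Add(24410, Add(3, Mul(Rational(-1, 3), Pow(0, 2)))), 3644) = Add(Add(24410, Add(3, Mul(Rational(-1, 3), 0))), 3644) = Add(Add(24410, Add(3, 0)), 3644) = Add(Add(24410, 3), 3644) = Add(24413, 3644) = 28057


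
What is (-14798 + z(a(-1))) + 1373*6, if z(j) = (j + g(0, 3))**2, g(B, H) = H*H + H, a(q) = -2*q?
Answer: -6364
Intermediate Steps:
g(B, H) = H + H**2 (g(B, H) = H**2 + H = H + H**2)
z(j) = (12 + j)**2 (z(j) = (j + 3*(1 + 3))**2 = (j + 3*4)**2 = (j + 12)**2 = (12 + j)**2)
(-14798 + z(a(-1))) + 1373*6 = (-14798 + (12 - 2*(-1))**2) + 1373*6 = (-14798 + (12 + 2)**2) + 8238 = (-14798 + 14**2) + 8238 = (-14798 + 196) + 8238 = -14602 + 8238 = -6364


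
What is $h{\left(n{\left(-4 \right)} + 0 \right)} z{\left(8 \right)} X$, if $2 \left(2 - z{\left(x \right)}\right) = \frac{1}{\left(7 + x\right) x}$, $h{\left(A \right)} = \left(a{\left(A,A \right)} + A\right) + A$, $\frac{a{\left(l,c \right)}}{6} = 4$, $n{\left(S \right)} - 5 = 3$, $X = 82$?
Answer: $\frac{19639}{3} \approx 6546.3$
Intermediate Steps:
$n{\left(S \right)} = 8$ ($n{\left(S \right)} = 5 + 3 = 8$)
$a{\left(l,c \right)} = 24$ ($a{\left(l,c \right)} = 6 \cdot 4 = 24$)
$h{\left(A \right)} = 24 + 2 A$ ($h{\left(A \right)} = \left(24 + A\right) + A = 24 + 2 A$)
$z{\left(x \right)} = 2 - \frac{1}{2 x \left(7 + x\right)}$ ($z{\left(x \right)} = 2 - \frac{\frac{1}{7 + x} \frac{1}{x}}{2} = 2 - \frac{\frac{1}{x} \frac{1}{7 + x}}{2} = 2 - \frac{1}{2 x \left(7 + x\right)}$)
$h{\left(n{\left(-4 \right)} + 0 \right)} z{\left(8 \right)} X = \left(24 + 2 \left(8 + 0\right)\right) \frac{-1 + 4 \cdot 8^{2} + 28 \cdot 8}{2 \cdot 8 \left(7 + 8\right)} 82 = \left(24 + 2 \cdot 8\right) \frac{1}{2} \cdot \frac{1}{8} \cdot \frac{1}{15} \left(-1 + 4 \cdot 64 + 224\right) 82 = \left(24 + 16\right) \frac{1}{2} \cdot \frac{1}{8} \cdot \frac{1}{15} \left(-1 + 256 + 224\right) 82 = 40 \cdot \frac{1}{2} \cdot \frac{1}{8} \cdot \frac{1}{15} \cdot 479 \cdot 82 = 40 \cdot \frac{479}{240} \cdot 82 = \frac{479}{6} \cdot 82 = \frac{19639}{3}$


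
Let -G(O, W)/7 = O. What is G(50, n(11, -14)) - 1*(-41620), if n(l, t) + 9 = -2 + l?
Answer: 41270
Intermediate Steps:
n(l, t) = -11 + l (n(l, t) = -9 + (-2 + l) = -11 + l)
G(O, W) = -7*O
G(50, n(11, -14)) - 1*(-41620) = -7*50 - 1*(-41620) = -350 + 41620 = 41270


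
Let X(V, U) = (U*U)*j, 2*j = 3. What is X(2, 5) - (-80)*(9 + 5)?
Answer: 2315/2 ≈ 1157.5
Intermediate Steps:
j = 3/2 (j = (½)*3 = 3/2 ≈ 1.5000)
X(V, U) = 3*U²/2 (X(V, U) = (U*U)*(3/2) = U²*(3/2) = 3*U²/2)
X(2, 5) - (-80)*(9 + 5) = (3/2)*5² - (-80)*(9 + 5) = (3/2)*25 - (-80)*14 = 75/2 - 20*(-56) = 75/2 + 1120 = 2315/2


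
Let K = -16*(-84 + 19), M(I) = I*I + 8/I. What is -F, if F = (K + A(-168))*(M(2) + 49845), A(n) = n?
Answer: -43471816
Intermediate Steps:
M(I) = I² + 8/I
K = 1040 (K = -16*(-65) = 1040)
F = 43471816 (F = (1040 - 168)*((8 + 2³)/2 + 49845) = 872*((8 + 8)/2 + 49845) = 872*((½)*16 + 49845) = 872*(8 + 49845) = 872*49853 = 43471816)
-F = -1*43471816 = -43471816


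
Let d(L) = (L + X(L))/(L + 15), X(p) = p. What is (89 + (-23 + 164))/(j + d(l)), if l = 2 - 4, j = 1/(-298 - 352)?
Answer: -149500/201 ≈ -743.78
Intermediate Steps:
j = -1/650 (j = 1/(-650) = -1/650 ≈ -0.0015385)
l = -2
d(L) = 2*L/(15 + L) (d(L) = (L + L)/(L + 15) = (2*L)/(15 + L) = 2*L/(15 + L))
(89 + (-23 + 164))/(j + d(l)) = (89 + (-23 + 164))/(-1/650 + 2*(-2)/(15 - 2)) = (89 + 141)/(-1/650 + 2*(-2)/13) = 230/(-1/650 + 2*(-2)*(1/13)) = 230/(-1/650 - 4/13) = 230/(-201/650) = 230*(-650/201) = -149500/201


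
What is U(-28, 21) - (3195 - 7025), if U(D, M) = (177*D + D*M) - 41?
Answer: -1755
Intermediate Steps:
U(D, M) = -41 + 177*D + D*M
U(-28, 21) - (3195 - 7025) = (-41 + 177*(-28) - 28*21) - (3195 - 7025) = (-41 - 4956 - 588) - 1*(-3830) = -5585 + 3830 = -1755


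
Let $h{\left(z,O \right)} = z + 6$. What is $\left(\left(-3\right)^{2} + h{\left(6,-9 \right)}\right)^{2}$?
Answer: $441$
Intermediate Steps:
$h{\left(z,O \right)} = 6 + z$
$\left(\left(-3\right)^{2} + h{\left(6,-9 \right)}\right)^{2} = \left(\left(-3\right)^{2} + \left(6 + 6\right)\right)^{2} = \left(9 + 12\right)^{2} = 21^{2} = 441$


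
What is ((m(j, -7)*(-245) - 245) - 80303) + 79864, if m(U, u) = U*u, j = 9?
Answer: 14751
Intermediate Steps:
((m(j, -7)*(-245) - 245) - 80303) + 79864 = (((9*(-7))*(-245) - 245) - 80303) + 79864 = ((-63*(-245) - 245) - 80303) + 79864 = ((15435 - 245) - 80303) + 79864 = (15190 - 80303) + 79864 = -65113 + 79864 = 14751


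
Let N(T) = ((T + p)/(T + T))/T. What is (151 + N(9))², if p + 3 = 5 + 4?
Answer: 66569281/2916 ≈ 22829.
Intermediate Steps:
p = 6 (p = -3 + (5 + 4) = -3 + 9 = 6)
N(T) = (6 + T)/(2*T²) (N(T) = ((T + 6)/(T + T))/T = ((6 + T)/((2*T)))/T = ((6 + T)*(1/(2*T)))/T = ((6 + T)/(2*T))/T = (6 + T)/(2*T²))
(151 + N(9))² = (151 + (½)*(6 + 9)/9²)² = (151 + (½)*(1/81)*15)² = (151 + 5/54)² = (8159/54)² = 66569281/2916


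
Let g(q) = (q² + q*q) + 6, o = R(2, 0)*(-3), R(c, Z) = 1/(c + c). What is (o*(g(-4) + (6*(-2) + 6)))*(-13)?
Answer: 312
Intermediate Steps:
R(c, Z) = 1/(2*c)
o = -¾ (o = ((½)/2)*(-3) = ((½)*(½))*(-3) = (¼)*(-3) = -¾ ≈ -0.75000)
g(q) = 6 + 2*q² (g(q) = (q² + q²) + 6 = 2*q² + 6 = 6 + 2*q²)
(o*(g(-4) + (6*(-2) + 6)))*(-13) = -3*((6 + 2*(-4)²) + (6*(-2) + 6))/4*(-13) = -3*((6 + 2*16) + (-12 + 6))/4*(-13) = -3*((6 + 32) - 6)/4*(-13) = -3*(38 - 6)/4*(-13) = -¾*32*(-13) = -24*(-13) = 312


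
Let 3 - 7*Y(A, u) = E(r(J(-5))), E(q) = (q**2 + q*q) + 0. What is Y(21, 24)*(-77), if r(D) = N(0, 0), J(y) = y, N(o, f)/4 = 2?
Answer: 1375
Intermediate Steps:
N(o, f) = 8 (N(o, f) = 4*2 = 8)
r(D) = 8
E(q) = 2*q**2 (E(q) = (q**2 + q**2) + 0 = 2*q**2 + 0 = 2*q**2)
Y(A, u) = -125/7 (Y(A, u) = 3/7 - 2*8**2/7 = 3/7 - 2*64/7 = 3/7 - 1/7*128 = 3/7 - 128/7 = -125/7)
Y(21, 24)*(-77) = -125/7*(-77) = 1375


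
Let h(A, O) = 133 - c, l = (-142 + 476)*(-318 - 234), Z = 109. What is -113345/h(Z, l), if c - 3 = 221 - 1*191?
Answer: -22669/20 ≈ -1133.4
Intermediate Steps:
c = 33 (c = 3 + (221 - 1*191) = 3 + (221 - 191) = 3 + 30 = 33)
l = -184368 (l = 334*(-552) = -184368)
h(A, O) = 100 (h(A, O) = 133 - 1*33 = 133 - 33 = 100)
-113345/h(Z, l) = -113345/100 = -113345*1/100 = -22669/20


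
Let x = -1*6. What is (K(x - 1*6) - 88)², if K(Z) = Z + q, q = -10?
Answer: 12100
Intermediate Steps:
x = -6
K(Z) = -10 + Z (K(Z) = Z - 10 = -10 + Z)
(K(x - 1*6) - 88)² = ((-10 + (-6 - 1*6)) - 88)² = ((-10 + (-6 - 6)) - 88)² = ((-10 - 12) - 88)² = (-22 - 88)² = (-110)² = 12100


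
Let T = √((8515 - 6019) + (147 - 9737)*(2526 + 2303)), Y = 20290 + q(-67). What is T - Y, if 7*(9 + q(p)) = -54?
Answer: -141913/7 + I*√46307614 ≈ -20273.0 + 6805.0*I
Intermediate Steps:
q(p) = -117/7 (q(p) = -9 + (⅐)*(-54) = -9 - 54/7 = -117/7)
Y = 141913/7 (Y = 20290 - 117/7 = 141913/7 ≈ 20273.)
T = I*√46307614 (T = √(2496 - 9590*4829) = √(2496 - 46310110) = √(-46307614) = I*√46307614 ≈ 6805.0*I)
T - Y = I*√46307614 - 1*141913/7 = I*√46307614 - 141913/7 = -141913/7 + I*√46307614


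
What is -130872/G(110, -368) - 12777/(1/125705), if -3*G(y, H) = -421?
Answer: -676182295101/421 ≈ -1.6061e+9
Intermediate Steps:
G(y, H) = 421/3 (G(y, H) = -1/3*(-421) = 421/3)
-130872/G(110, -368) - 12777/(1/125705) = -130872/421/3 - 12777/(1/125705) = -130872*3/421 - 12777/1/125705 = -392616/421 - 12777*125705 = -392616/421 - 1606132785 = -676182295101/421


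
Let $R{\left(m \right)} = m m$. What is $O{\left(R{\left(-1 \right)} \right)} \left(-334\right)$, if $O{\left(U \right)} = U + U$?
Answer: $-668$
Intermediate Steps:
$R{\left(m \right)} = m^{2}$
$O{\left(U \right)} = 2 U$
$O{\left(R{\left(-1 \right)} \right)} \left(-334\right) = 2 \left(-1\right)^{2} \left(-334\right) = 2 \cdot 1 \left(-334\right) = 2 \left(-334\right) = -668$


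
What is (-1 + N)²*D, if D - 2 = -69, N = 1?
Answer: 0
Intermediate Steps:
D = -67 (D = 2 - 69 = -67)
(-1 + N)²*D = (-1 + 1)²*(-67) = 0²*(-67) = 0*(-67) = 0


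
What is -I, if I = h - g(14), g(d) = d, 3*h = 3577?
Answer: -3535/3 ≈ -1178.3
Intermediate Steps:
h = 3577/3 (h = (⅓)*3577 = 3577/3 ≈ 1192.3)
I = 3535/3 (I = 3577/3 - 1*14 = 3577/3 - 14 = 3535/3 ≈ 1178.3)
-I = -1*3535/3 = -3535/3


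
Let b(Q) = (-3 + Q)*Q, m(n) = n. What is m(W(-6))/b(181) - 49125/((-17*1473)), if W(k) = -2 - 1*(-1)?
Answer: 527561403/268923646 ≈ 1.9618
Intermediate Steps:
W(k) = -1 (W(k) = -2 + 1 = -1)
b(Q) = Q*(-3 + Q)
m(W(-6))/b(181) - 49125/((-17*1473)) = -1/(181*(-3 + 181)) - 49125/((-17*1473)) = -1/(181*178) - 49125/(-25041) = -1/32218 - 49125*(-1/25041) = -1*1/32218 + 16375/8347 = -1/32218 + 16375/8347 = 527561403/268923646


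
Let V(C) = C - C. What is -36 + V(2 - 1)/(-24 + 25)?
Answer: -36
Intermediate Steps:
V(C) = 0
-36 + V(2 - 1)/(-24 + 25) = -36 + 0/(-24 + 25) = -36 + 0/1 = -36 + 0*1 = -36 + 0 = -36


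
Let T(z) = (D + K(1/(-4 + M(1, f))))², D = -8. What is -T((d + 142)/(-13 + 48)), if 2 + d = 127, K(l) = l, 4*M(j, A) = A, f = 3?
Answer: -11664/169 ≈ -69.018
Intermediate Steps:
M(j, A) = A/4
d = 125 (d = -2 + 127 = 125)
T(z) = 11664/169 (T(z) = (-8 + 1/(-4 + (¼)*3))² = (-8 + 1/(-4 + ¾))² = (-8 + 1/(-13/4))² = (-8 - 4/13)² = (-108/13)² = 11664/169)
-T((d + 142)/(-13 + 48)) = -1*11664/169 = -11664/169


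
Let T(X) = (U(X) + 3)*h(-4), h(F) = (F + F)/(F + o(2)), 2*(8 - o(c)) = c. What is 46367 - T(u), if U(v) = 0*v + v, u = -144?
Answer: 45991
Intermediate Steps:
U(v) = v (U(v) = 0 + v = v)
o(c) = 8 - c/2
h(F) = 2*F/(7 + F) (h(F) = (F + F)/(F + (8 - ½*2)) = (2*F)/(F + (8 - 1)) = (2*F)/(F + 7) = (2*F)/(7 + F) = 2*F/(7 + F))
T(X) = -8 - 8*X/3 (T(X) = (X + 3)*(2*(-4)/(7 - 4)) = (3 + X)*(2*(-4)/3) = (3 + X)*(2*(-4)*(⅓)) = (3 + X)*(-8/3) = -8 - 8*X/3)
46367 - T(u) = 46367 - (-8 - 8/3*(-144)) = 46367 - (-8 + 384) = 46367 - 1*376 = 46367 - 376 = 45991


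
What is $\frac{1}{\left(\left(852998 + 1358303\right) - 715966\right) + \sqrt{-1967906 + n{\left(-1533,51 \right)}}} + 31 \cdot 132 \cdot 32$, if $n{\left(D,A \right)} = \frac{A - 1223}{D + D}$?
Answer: $\frac{448854039078889142283}{3427832043290237} - \frac{4 i \sqrt{289047084081}}{3427832043290237} \approx 1.3094 \cdot 10^{5} - 6.2737 \cdot 10^{-10} i$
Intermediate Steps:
$n{\left(D,A \right)} = \frac{-1223 + A}{2 D}$
$\frac{1}{\left(\left(852998 + 1358303\right) - 715966\right) + \sqrt{-1967906 + n{\left(-1533,51 \right)}}} + 31 \cdot 132 \cdot 32 = \frac{1}{\left(\left(852998 + 1358303\right) - 715966\right) + \sqrt{-1967906 + \frac{-1223 + 51}{2 \left(-1533\right)}}} + 31 \cdot 132 \cdot 32 = \frac{1}{\left(2211301 - 715966\right) + \sqrt{-1967906 + \frac{1}{2} \left(- \frac{1}{1533}\right) \left(-1172\right)}} + 4092 \cdot 32 = \frac{1}{1495335 + \sqrt{-1967906 + \frac{586}{1533}}} + 130944 = \frac{1}{1495335 + \sqrt{- \frac{3016799312}{1533}}} + 130944 = \frac{1}{1495335 + \frac{4 i \sqrt{289047084081}}{1533}} + 130944 = 130944 + \frac{1}{1495335 + \frac{4 i \sqrt{289047084081}}{1533}}$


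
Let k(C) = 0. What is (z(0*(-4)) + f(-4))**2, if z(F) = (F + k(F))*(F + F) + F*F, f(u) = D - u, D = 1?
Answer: 25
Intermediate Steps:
f(u) = 1 - u
z(F) = 3*F**2 (z(F) = (F + 0)*(F + F) + F*F = F*(2*F) + F**2 = 2*F**2 + F**2 = 3*F**2)
(z(0*(-4)) + f(-4))**2 = (3*(0*(-4))**2 + (1 - 1*(-4)))**2 = (3*0**2 + (1 + 4))**2 = (3*0 + 5)**2 = (0 + 5)**2 = 5**2 = 25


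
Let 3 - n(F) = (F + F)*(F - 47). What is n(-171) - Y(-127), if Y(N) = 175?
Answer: -74728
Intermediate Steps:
n(F) = 3 - 2*F*(-47 + F) (n(F) = 3 - (F + F)*(F - 47) = 3 - 2*F*(-47 + F))
n(-171) - Y(-127) = (3 - 2*(-171)² + 94*(-171)) - 1*175 = (3 - 2*29241 - 16074) - 175 = (3 - 58482 - 16074) - 175 = -74553 - 175 = -74728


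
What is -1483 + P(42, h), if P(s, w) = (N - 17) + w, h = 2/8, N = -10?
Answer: -6039/4 ≈ -1509.8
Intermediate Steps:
h = ¼ (h = 2*(⅛) = ¼ ≈ 0.25000)
P(s, w) = -27 + w (P(s, w) = (-10 - 17) + w = -27 + w)
-1483 + P(42, h) = -1483 + (-27 + ¼) = -1483 - 107/4 = -6039/4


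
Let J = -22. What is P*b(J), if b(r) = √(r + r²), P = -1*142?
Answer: -142*√462 ≈ -3052.2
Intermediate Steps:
P = -142
P*b(J) = -142*√462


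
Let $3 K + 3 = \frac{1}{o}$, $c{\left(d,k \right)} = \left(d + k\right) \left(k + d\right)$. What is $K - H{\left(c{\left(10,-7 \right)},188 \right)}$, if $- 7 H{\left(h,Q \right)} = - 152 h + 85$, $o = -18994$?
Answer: $- \frac{73506787}{398874} \approx -184.29$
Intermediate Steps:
$c{\left(d,k \right)} = \left(d + k\right)^{2}$ ($c{\left(d,k \right)} = \left(d + k\right) \left(d + k\right) = \left(d + k\right)^{2}$)
$K = - \frac{56983}{56982}$ ($K = -1 + \frac{1}{3 \left(-18994\right)} = -1 + \frac{1}{3} \left(- \frac{1}{18994}\right) = -1 - \frac{1}{56982} = - \frac{56983}{56982} \approx -1.0$)
$H{\left(h,Q \right)} = - \frac{85}{7} + \frac{152 h}{7}$ ($H{\left(h,Q \right)} = - \frac{- 152 h + 85}{7} = - \frac{85 - 152 h}{7} = - \frac{85}{7} + \frac{152 h}{7}$)
$K - H{\left(c{\left(10,-7 \right)},188 \right)} = - \frac{56983}{56982} - \left(- \frac{85}{7} + \frac{152 \left(10 - 7\right)^{2}}{7}\right) = - \frac{56983}{56982} - \left(- \frac{85}{7} + \frac{152 \cdot 3^{2}}{7}\right) = - \frac{56983}{56982} - \left(- \frac{85}{7} + \frac{152}{7} \cdot 9\right) = - \frac{56983}{56982} - \left(- \frac{85}{7} + \frac{1368}{7}\right) = - \frac{56983}{56982} - \frac{1283}{7} = - \frac{73506787}{398874}$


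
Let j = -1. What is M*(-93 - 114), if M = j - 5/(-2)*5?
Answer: -4761/2 ≈ -2380.5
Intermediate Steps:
M = 23/2 (M = -1 - 5/(-2)*5 = -1 - 5*(-½)*5 = -1 + (5/2)*5 = -1 + 25/2 = 23/2 ≈ 11.500)
M*(-93 - 114) = 23*(-93 - 114)/2 = (23/2)*(-207) = -4761/2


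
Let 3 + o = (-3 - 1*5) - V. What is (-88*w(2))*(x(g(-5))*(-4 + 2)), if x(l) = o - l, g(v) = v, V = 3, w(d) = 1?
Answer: -1584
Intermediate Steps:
o = -14 (o = -3 + ((-3 - 1*5) - 1*3) = -3 + ((-3 - 5) - 3) = -3 + (-8 - 3) = -3 - 11 = -14)
x(l) = -14 - l
(-88*w(2))*(x(g(-5))*(-4 + 2)) = (-88*1)*((-14 - 1*(-5))*(-4 + 2)) = -88*(-14 + 5)*(-2) = -(-792)*(-2) = -88*18 = -1584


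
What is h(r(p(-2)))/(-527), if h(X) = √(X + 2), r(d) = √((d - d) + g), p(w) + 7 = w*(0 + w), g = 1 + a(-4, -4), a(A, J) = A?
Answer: -√(2 + I*√3)/527 ≈ -0.002892 - 0.0010782*I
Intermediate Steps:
g = -3 (g = 1 - 4 = -3)
p(w) = -7 + w² (p(w) = -7 + w*(0 + w) = -7 + w*w = -7 + w²)
r(d) = I*√3 (r(d) = √((d - d) - 3) = √(0 - 3) = √(-3) = I*√3)
h(X) = √(2 + X)
h(r(p(-2)))/(-527) = √(2 + I*√3)/(-527) = √(2 + I*√3)*(-1/527) = -√(2 + I*√3)/527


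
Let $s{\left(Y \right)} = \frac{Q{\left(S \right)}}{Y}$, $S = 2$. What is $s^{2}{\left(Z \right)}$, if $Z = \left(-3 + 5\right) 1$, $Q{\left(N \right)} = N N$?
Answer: $4$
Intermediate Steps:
$Q{\left(N \right)} = N^{2}$
$Z = 2$ ($Z = 2 \cdot 1 = 2$)
$s{\left(Y \right)} = \frac{4}{Y}$ ($s{\left(Y \right)} = \frac{2^{2}}{Y} = \frac{4}{Y}$)
$s^{2}{\left(Z \right)} = \left(\frac{4}{2}\right)^{2} = \left(4 \cdot \frac{1}{2}\right)^{2} = 2^{2} = 4$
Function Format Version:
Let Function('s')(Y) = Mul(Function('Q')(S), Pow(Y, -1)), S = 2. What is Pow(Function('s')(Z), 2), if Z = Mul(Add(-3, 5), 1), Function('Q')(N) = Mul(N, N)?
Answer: 4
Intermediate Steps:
Function('Q')(N) = Pow(N, 2)
Z = 2 (Z = Mul(2, 1) = 2)
Function('s')(Y) = Mul(4, Pow(Y, -1)) (Function('s')(Y) = Mul(Pow(2, 2), Pow(Y, -1)) = Mul(4, Pow(Y, -1)))
Pow(Function('s')(Z), 2) = Pow(Mul(4, Pow(2, -1)), 2) = Pow(Mul(4, Rational(1, 2)), 2) = Pow(2, 2) = 4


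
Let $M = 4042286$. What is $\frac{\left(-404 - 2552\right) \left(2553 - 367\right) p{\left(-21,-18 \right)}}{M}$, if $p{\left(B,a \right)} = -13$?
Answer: $\frac{42001804}{2021143} \approx 20.781$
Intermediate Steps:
$\frac{\left(-404 - 2552\right) \left(2553 - 367\right) p{\left(-21,-18 \right)}}{M} = \frac{\left(-404 - 2552\right) \left(2553 - 367\right) \left(-13\right)}{4042286} = \left(-2956\right) 2186 \left(-13\right) \frac{1}{4042286} = \left(-6461816\right) \left(-13\right) \frac{1}{4042286} = 84003608 \cdot \frac{1}{4042286} = \frac{42001804}{2021143}$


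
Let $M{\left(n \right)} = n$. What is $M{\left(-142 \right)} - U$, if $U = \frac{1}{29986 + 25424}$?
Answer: $- \frac{7868221}{55410} \approx -142.0$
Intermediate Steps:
$U = \frac{1}{55410} \approx 1.8047 \cdot 10^{-5}$
$M{\left(-142 \right)} - U = -142 - \frac{1}{55410} = - \frac{7868221}{55410}$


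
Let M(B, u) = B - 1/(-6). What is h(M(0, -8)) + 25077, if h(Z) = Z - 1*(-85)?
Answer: 150973/6 ≈ 25162.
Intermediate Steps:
M(B, u) = ⅙ + B (M(B, u) = B - 1*(-⅙) = B + ⅙ = ⅙ + B)
h(Z) = 85 + Z (h(Z) = Z + 85 = 85 + Z)
h(M(0, -8)) + 25077 = (85 + (⅙ + 0)) + 25077 = (85 + ⅙) + 25077 = 511/6 + 25077 = 150973/6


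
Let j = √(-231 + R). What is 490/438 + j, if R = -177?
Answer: 245/219 + 2*I*√102 ≈ 1.1187 + 20.199*I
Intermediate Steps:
j = 2*I*√102 (j = √(-231 - 177) = √(-408) = 2*I*√102 ≈ 20.199*I)
490/438 + j = 490/438 + 2*I*√102 = 490*(1/438) + 2*I*√102 = 245/219 + 2*I*√102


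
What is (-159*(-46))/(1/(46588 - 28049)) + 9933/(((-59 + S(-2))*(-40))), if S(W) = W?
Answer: 330849970173/2440 ≈ 1.3559e+8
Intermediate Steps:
(-159*(-46))/(1/(46588 - 28049)) + 9933/(((-59 + S(-2))*(-40))) = (-159*(-46))/(1/(46588 - 28049)) + 9933/(((-59 - 2)*(-40))) = 7314/(1/18539) + 9933/((-61*(-40))) = 7314/(1/18539) + 9933/2440 = 7314*18539 + 9933*(1/2440) = 135594246 + 9933/2440 = 330849970173/2440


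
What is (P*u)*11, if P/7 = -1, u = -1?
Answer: 77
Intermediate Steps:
P = -7 (P = 7*(-1) = -7)
(P*u)*11 = -7*(-1)*11 = 7*11 = 77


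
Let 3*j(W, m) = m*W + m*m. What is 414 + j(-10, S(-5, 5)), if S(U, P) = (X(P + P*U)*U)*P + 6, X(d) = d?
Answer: 252218/3 ≈ 84073.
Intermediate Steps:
S(U, P) = 6 + P*U*(P + P*U) (S(U, P) = ((P + P*U)*U)*P + 6 = (U*(P + P*U))*P + 6 = P*U*(P + P*U) + 6 = 6 + P*U*(P + P*U))
j(W, m) = m²/3 + W*m/3 (j(W, m) = (m*W + m*m)/3 = (W*m + m²)/3 = (m² + W*m)/3 = m²/3 + W*m/3)
414 + j(-10, S(-5, 5)) = 414 + (6 - 5*5²*(1 - 5))*(-10 + (6 - 5*5²*(1 - 5)))/3 = 414 + (6 - 5*25*(-4))*(-10 + (6 - 5*25*(-4)))/3 = 414 + (6 + 500)*(-10 + (6 + 500))/3 = 414 + (⅓)*506*(-10 + 506) = 414 + (⅓)*506*496 = 414 + 250976/3 = 252218/3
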